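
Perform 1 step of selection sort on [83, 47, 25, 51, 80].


Initial: [83, 47, 25, 51, 80]
Step 1: min=25 at 2
  Swap: [25, 47, 83, 51, 80]

After 1 step: [25, 47, 83, 51, 80]


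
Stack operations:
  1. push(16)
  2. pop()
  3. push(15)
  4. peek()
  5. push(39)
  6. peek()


push(16) -> [16]
pop()->16, []
push(15) -> [15]
peek()->15
push(39) -> [15, 39]
peek()->39

Final stack: [15, 39]


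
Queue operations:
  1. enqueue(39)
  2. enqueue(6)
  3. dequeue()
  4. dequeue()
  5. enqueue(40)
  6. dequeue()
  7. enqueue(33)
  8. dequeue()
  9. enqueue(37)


enqueue(39) -> [39]
enqueue(6) -> [39, 6]
dequeue()->39, [6]
dequeue()->6, []
enqueue(40) -> [40]
dequeue()->40, []
enqueue(33) -> [33]
dequeue()->33, []
enqueue(37) -> [37]

Final queue: [37]


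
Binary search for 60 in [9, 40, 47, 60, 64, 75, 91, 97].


Step 1: lo=0, hi=7, mid=3, val=60

Found at index 3


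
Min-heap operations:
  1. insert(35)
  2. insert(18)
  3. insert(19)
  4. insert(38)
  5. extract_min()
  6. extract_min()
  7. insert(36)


insert(35) -> [35]
insert(18) -> [18, 35]
insert(19) -> [18, 35, 19]
insert(38) -> [18, 35, 19, 38]
extract_min()->18, [19, 35, 38]
extract_min()->19, [35, 38]
insert(36) -> [35, 38, 36]

Final heap: [35, 38, 36]


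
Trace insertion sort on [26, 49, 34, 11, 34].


Initial: [26, 49, 34, 11, 34]
Insert 49: [26, 49, 34, 11, 34]
Insert 34: [26, 34, 49, 11, 34]
Insert 11: [11, 26, 34, 49, 34]
Insert 34: [11, 26, 34, 34, 49]

Sorted: [11, 26, 34, 34, 49]


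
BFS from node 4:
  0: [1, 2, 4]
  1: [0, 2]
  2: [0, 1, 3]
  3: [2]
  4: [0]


Visit 4, enqueue [0]
Visit 0, enqueue [1, 2]
Visit 1, enqueue []
Visit 2, enqueue [3]
Visit 3, enqueue []

BFS order: [4, 0, 1, 2, 3]


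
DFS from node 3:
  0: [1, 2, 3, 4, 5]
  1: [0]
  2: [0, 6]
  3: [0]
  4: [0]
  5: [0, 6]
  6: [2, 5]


Visit 3, push [0]
Visit 0, push [5, 4, 2, 1]
Visit 1, push []
Visit 2, push [6]
Visit 6, push [5]
Visit 5, push []
Visit 4, push []

DFS order: [3, 0, 1, 2, 6, 5, 4]


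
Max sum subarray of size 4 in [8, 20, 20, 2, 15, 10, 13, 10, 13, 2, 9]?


[0:4]: 50
[1:5]: 57
[2:6]: 47
[3:7]: 40
[4:8]: 48
[5:9]: 46
[6:10]: 38
[7:11]: 34

Max: 57 at [1:5]


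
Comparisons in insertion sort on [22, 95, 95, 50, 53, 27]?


Algorithm: insertion sort
Input: [22, 95, 95, 50, 53, 27]
Sorted: [22, 27, 50, 53, 95, 95]

13


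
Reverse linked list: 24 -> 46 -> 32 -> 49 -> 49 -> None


Step 1: curr=24, set curr.next=prev(None) | reversed so far: 24
Step 2: curr=46, set curr.next=prev(24) | reversed so far: 46 -> 24
Step 3: curr=32, set curr.next=prev(46) | reversed so far: 32 -> 46 -> 24
Step 4: curr=49, set curr.next=prev(32) | reversed so far: 49 -> 32 -> 46 -> 24
Step 5: curr=49, set curr.next=prev(49) | reversed so far: 49 -> 49 -> 32 -> 46 -> 24

49 -> 49 -> 32 -> 46 -> 24 -> None


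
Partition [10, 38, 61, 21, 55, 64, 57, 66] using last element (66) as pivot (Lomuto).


Pivot: 66
  10 <= 66: advance i (no swap)
  38 <= 66: advance i (no swap)
  61 <= 66: advance i (no swap)
  21 <= 66: advance i (no swap)
  55 <= 66: advance i (no swap)
  64 <= 66: advance i (no swap)
  57 <= 66: advance i (no swap)
Place pivot at 7: [10, 38, 61, 21, 55, 64, 57, 66]

Partitioned: [10, 38, 61, 21, 55, 64, 57, 66]


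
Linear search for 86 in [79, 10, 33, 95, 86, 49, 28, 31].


i=0: 79!=86
i=1: 10!=86
i=2: 33!=86
i=3: 95!=86
i=4: 86==86 found!

Found at 4, 5 comps


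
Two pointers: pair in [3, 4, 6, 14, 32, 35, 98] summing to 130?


lo=0(3)+hi=6(98)=101
lo=1(4)+hi=6(98)=102
lo=2(6)+hi=6(98)=104
lo=3(14)+hi=6(98)=112
lo=4(32)+hi=6(98)=130

Yes: 32+98=130


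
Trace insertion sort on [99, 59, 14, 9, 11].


Initial: [99, 59, 14, 9, 11]
Insert 59: [59, 99, 14, 9, 11]
Insert 14: [14, 59, 99, 9, 11]
Insert 9: [9, 14, 59, 99, 11]
Insert 11: [9, 11, 14, 59, 99]

Sorted: [9, 11, 14, 59, 99]


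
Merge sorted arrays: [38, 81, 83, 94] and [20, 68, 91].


Take 20 from B
Take 38 from A
Take 68 from B
Take 81 from A
Take 83 from A
Take 91 from B

Merged: [20, 38, 68, 81, 83, 91, 94]


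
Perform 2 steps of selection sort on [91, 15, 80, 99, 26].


Initial: [91, 15, 80, 99, 26]
Step 1: min=15 at 1
  Swap: [15, 91, 80, 99, 26]
Step 2: min=26 at 4
  Swap: [15, 26, 80, 99, 91]

After 2 steps: [15, 26, 80, 99, 91]


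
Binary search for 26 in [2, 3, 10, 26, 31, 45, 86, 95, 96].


Step 1: lo=0, hi=8, mid=4, val=31
Step 2: lo=0, hi=3, mid=1, val=3
Step 3: lo=2, hi=3, mid=2, val=10
Step 4: lo=3, hi=3, mid=3, val=26

Found at index 3


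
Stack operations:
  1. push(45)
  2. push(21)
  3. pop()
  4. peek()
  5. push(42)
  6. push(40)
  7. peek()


push(45) -> [45]
push(21) -> [45, 21]
pop()->21, [45]
peek()->45
push(42) -> [45, 42]
push(40) -> [45, 42, 40]
peek()->40

Final stack: [45, 42, 40]


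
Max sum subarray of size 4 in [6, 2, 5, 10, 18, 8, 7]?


[0:4]: 23
[1:5]: 35
[2:6]: 41
[3:7]: 43

Max: 43 at [3:7]


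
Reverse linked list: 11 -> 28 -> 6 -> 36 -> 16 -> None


Step 1: curr=11, set curr.next=prev(None) | reversed so far: 11
Step 2: curr=28, set curr.next=prev(11) | reversed so far: 28 -> 11
Step 3: curr=6, set curr.next=prev(28) | reversed so far: 6 -> 28 -> 11
Step 4: curr=36, set curr.next=prev(6) | reversed so far: 36 -> 6 -> 28 -> 11
Step 5: curr=16, set curr.next=prev(36) | reversed so far: 16 -> 36 -> 6 -> 28 -> 11

16 -> 36 -> 6 -> 28 -> 11 -> None


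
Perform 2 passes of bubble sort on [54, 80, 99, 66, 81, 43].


Initial: [54, 80, 99, 66, 81, 43]
Pass 1: [54, 80, 66, 81, 43, 99] (3 swaps)
Pass 2: [54, 66, 80, 43, 81, 99] (2 swaps)

After 2 passes: [54, 66, 80, 43, 81, 99]


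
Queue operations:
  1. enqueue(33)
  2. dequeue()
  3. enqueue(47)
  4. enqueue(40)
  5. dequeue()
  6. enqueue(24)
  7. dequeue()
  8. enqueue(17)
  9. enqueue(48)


enqueue(33) -> [33]
dequeue()->33, []
enqueue(47) -> [47]
enqueue(40) -> [47, 40]
dequeue()->47, [40]
enqueue(24) -> [40, 24]
dequeue()->40, [24]
enqueue(17) -> [24, 17]
enqueue(48) -> [24, 17, 48]

Final queue: [24, 17, 48]


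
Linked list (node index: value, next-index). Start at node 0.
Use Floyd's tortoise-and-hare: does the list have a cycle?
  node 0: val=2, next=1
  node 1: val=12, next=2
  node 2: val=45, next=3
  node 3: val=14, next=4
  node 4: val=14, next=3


Floyd's tortoise (slow, +1) and hare (fast, +2):
  init: slow=0, fast=0
  step 1: slow=1, fast=2
  step 2: slow=2, fast=4
  step 3: slow=3, fast=4
  step 4: slow=4, fast=4
  slow == fast at node 4: cycle detected

Cycle: yes


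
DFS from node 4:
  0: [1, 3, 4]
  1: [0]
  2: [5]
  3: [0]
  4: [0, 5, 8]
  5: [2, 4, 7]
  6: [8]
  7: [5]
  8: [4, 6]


Visit 4, push [8, 5, 0]
Visit 0, push [3, 1]
Visit 1, push []
Visit 3, push []
Visit 5, push [7, 2]
Visit 2, push []
Visit 7, push []
Visit 8, push [6]
Visit 6, push []

DFS order: [4, 0, 1, 3, 5, 2, 7, 8, 6]


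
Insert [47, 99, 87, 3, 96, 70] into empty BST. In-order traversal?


Insert 47: root
Insert 99: R from 47
Insert 87: R from 47 -> L from 99
Insert 3: L from 47
Insert 96: R from 47 -> L from 99 -> R from 87
Insert 70: R from 47 -> L from 99 -> L from 87

In-order: [3, 47, 70, 87, 96, 99]


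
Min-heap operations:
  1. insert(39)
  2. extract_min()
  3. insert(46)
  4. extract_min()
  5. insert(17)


insert(39) -> [39]
extract_min()->39, []
insert(46) -> [46]
extract_min()->46, []
insert(17) -> [17]

Final heap: [17]


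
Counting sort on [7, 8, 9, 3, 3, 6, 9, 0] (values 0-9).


Input: [7, 8, 9, 3, 3, 6, 9, 0]
Counts: [1, 0, 0, 2, 0, 0, 1, 1, 1, 2]

Sorted: [0, 3, 3, 6, 7, 8, 9, 9]


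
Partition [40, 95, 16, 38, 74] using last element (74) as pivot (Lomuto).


Pivot: 74
  40 <= 74: advance i (no swap)
  16 <= 74: swap -> [40, 16, 95, 38, 74]
  38 <= 74: swap -> [40, 16, 38, 95, 74]
Place pivot at 3: [40, 16, 38, 74, 95]

Partitioned: [40, 16, 38, 74, 95]


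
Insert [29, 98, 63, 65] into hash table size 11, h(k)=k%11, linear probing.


Insert 29: h=7 -> slot 7
Insert 98: h=10 -> slot 10
Insert 63: h=8 -> slot 8
Insert 65: h=10, 1 probes -> slot 0

Table: [65, None, None, None, None, None, None, 29, 63, None, 98]


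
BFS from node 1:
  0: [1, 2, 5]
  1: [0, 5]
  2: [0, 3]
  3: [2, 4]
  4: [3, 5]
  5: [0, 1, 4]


Visit 1, enqueue [0, 5]
Visit 0, enqueue [2]
Visit 5, enqueue [4]
Visit 2, enqueue [3]
Visit 4, enqueue []
Visit 3, enqueue []

BFS order: [1, 0, 5, 2, 4, 3]


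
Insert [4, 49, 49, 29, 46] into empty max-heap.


Insert 4: [4]
Insert 49: [49, 4]
Insert 49: [49, 4, 49]
Insert 29: [49, 29, 49, 4]
Insert 46: [49, 46, 49, 4, 29]

Final heap: [49, 46, 49, 4, 29]


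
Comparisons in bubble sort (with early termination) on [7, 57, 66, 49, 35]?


Algorithm: bubble sort (with early termination)
Input: [7, 57, 66, 49, 35]
Sorted: [7, 35, 49, 57, 66]

10


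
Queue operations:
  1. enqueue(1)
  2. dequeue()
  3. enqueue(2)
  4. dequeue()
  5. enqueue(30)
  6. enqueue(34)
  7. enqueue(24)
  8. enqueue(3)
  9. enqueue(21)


enqueue(1) -> [1]
dequeue()->1, []
enqueue(2) -> [2]
dequeue()->2, []
enqueue(30) -> [30]
enqueue(34) -> [30, 34]
enqueue(24) -> [30, 34, 24]
enqueue(3) -> [30, 34, 24, 3]
enqueue(21) -> [30, 34, 24, 3, 21]

Final queue: [30, 34, 24, 3, 21]


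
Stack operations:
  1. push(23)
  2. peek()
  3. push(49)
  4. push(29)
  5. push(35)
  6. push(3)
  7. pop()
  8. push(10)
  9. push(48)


push(23) -> [23]
peek()->23
push(49) -> [23, 49]
push(29) -> [23, 49, 29]
push(35) -> [23, 49, 29, 35]
push(3) -> [23, 49, 29, 35, 3]
pop()->3, [23, 49, 29, 35]
push(10) -> [23, 49, 29, 35, 10]
push(48) -> [23, 49, 29, 35, 10, 48]

Final stack: [23, 49, 29, 35, 10, 48]


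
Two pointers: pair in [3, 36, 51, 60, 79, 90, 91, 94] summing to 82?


lo=0(3)+hi=7(94)=97
lo=0(3)+hi=6(91)=94
lo=0(3)+hi=5(90)=93
lo=0(3)+hi=4(79)=82

Yes: 3+79=82


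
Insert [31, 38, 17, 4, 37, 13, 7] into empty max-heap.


Insert 31: [31]
Insert 38: [38, 31]
Insert 17: [38, 31, 17]
Insert 4: [38, 31, 17, 4]
Insert 37: [38, 37, 17, 4, 31]
Insert 13: [38, 37, 17, 4, 31, 13]
Insert 7: [38, 37, 17, 4, 31, 13, 7]

Final heap: [38, 37, 17, 4, 31, 13, 7]


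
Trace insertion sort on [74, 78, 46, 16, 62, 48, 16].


Initial: [74, 78, 46, 16, 62, 48, 16]
Insert 78: [74, 78, 46, 16, 62, 48, 16]
Insert 46: [46, 74, 78, 16, 62, 48, 16]
Insert 16: [16, 46, 74, 78, 62, 48, 16]
Insert 62: [16, 46, 62, 74, 78, 48, 16]
Insert 48: [16, 46, 48, 62, 74, 78, 16]
Insert 16: [16, 16, 46, 48, 62, 74, 78]

Sorted: [16, 16, 46, 48, 62, 74, 78]


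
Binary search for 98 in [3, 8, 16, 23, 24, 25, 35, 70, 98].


Step 1: lo=0, hi=8, mid=4, val=24
Step 2: lo=5, hi=8, mid=6, val=35
Step 3: lo=7, hi=8, mid=7, val=70
Step 4: lo=8, hi=8, mid=8, val=98

Found at index 8


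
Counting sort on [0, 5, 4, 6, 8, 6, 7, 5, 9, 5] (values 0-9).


Input: [0, 5, 4, 6, 8, 6, 7, 5, 9, 5]
Counts: [1, 0, 0, 0, 1, 3, 2, 1, 1, 1]

Sorted: [0, 4, 5, 5, 5, 6, 6, 7, 8, 9]


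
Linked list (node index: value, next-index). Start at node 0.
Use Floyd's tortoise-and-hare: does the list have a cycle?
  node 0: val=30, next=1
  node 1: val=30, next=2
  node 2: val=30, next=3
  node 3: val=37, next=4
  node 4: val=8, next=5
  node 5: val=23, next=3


Floyd's tortoise (slow, +1) and hare (fast, +2):
  init: slow=0, fast=0
  step 1: slow=1, fast=2
  step 2: slow=2, fast=4
  step 3: slow=3, fast=3
  slow == fast at node 3: cycle detected

Cycle: yes


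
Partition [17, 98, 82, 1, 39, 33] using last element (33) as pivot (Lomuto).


Pivot: 33
  17 <= 33: advance i (no swap)
  1 <= 33: swap -> [17, 1, 82, 98, 39, 33]
Place pivot at 2: [17, 1, 33, 98, 39, 82]

Partitioned: [17, 1, 33, 98, 39, 82]


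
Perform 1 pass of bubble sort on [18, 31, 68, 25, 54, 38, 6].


Initial: [18, 31, 68, 25, 54, 38, 6]
Pass 1: [18, 31, 25, 54, 38, 6, 68] (4 swaps)

After 1 pass: [18, 31, 25, 54, 38, 6, 68]


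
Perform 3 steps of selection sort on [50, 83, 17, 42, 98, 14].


Initial: [50, 83, 17, 42, 98, 14]
Step 1: min=14 at 5
  Swap: [14, 83, 17, 42, 98, 50]
Step 2: min=17 at 2
  Swap: [14, 17, 83, 42, 98, 50]
Step 3: min=42 at 3
  Swap: [14, 17, 42, 83, 98, 50]

After 3 steps: [14, 17, 42, 83, 98, 50]


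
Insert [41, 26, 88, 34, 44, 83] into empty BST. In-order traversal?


Insert 41: root
Insert 26: L from 41
Insert 88: R from 41
Insert 34: L from 41 -> R from 26
Insert 44: R from 41 -> L from 88
Insert 83: R from 41 -> L from 88 -> R from 44

In-order: [26, 34, 41, 44, 83, 88]


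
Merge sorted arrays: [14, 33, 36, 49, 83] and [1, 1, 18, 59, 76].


Take 1 from B
Take 1 from B
Take 14 from A
Take 18 from B
Take 33 from A
Take 36 from A
Take 49 from A
Take 59 from B
Take 76 from B

Merged: [1, 1, 14, 18, 33, 36, 49, 59, 76, 83]


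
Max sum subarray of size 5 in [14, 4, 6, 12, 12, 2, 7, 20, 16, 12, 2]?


[0:5]: 48
[1:6]: 36
[2:7]: 39
[3:8]: 53
[4:9]: 57
[5:10]: 57
[6:11]: 57

Max: 57 at [4:9]


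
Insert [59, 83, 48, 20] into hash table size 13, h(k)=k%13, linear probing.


Insert 59: h=7 -> slot 7
Insert 83: h=5 -> slot 5
Insert 48: h=9 -> slot 9
Insert 20: h=7, 1 probes -> slot 8

Table: [None, None, None, None, None, 83, None, 59, 20, 48, None, None, None]


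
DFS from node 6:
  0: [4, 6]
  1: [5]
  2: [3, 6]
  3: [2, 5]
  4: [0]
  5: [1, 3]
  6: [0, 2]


Visit 6, push [2, 0]
Visit 0, push [4]
Visit 4, push []
Visit 2, push [3]
Visit 3, push [5]
Visit 5, push [1]
Visit 1, push []

DFS order: [6, 0, 4, 2, 3, 5, 1]


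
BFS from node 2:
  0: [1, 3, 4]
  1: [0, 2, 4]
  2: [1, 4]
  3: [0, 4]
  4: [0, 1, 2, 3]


Visit 2, enqueue [1, 4]
Visit 1, enqueue [0]
Visit 4, enqueue [3]
Visit 0, enqueue []
Visit 3, enqueue []

BFS order: [2, 1, 4, 0, 3]


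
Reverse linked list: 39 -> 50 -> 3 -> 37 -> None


Step 1: curr=39, set curr.next=prev(None) | reversed so far: 39
Step 2: curr=50, set curr.next=prev(39) | reversed so far: 50 -> 39
Step 3: curr=3, set curr.next=prev(50) | reversed so far: 3 -> 50 -> 39
Step 4: curr=37, set curr.next=prev(3) | reversed so far: 37 -> 3 -> 50 -> 39

37 -> 3 -> 50 -> 39 -> None


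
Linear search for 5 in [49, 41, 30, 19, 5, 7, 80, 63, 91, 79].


i=0: 49!=5
i=1: 41!=5
i=2: 30!=5
i=3: 19!=5
i=4: 5==5 found!

Found at 4, 5 comps


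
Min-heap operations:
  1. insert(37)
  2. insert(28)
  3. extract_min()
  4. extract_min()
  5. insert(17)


insert(37) -> [37]
insert(28) -> [28, 37]
extract_min()->28, [37]
extract_min()->37, []
insert(17) -> [17]

Final heap: [17]


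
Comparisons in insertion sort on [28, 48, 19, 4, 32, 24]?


Algorithm: insertion sort
Input: [28, 48, 19, 4, 32, 24]
Sorted: [4, 19, 24, 28, 32, 48]

12


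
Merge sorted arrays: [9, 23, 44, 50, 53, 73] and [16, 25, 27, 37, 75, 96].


Take 9 from A
Take 16 from B
Take 23 from A
Take 25 from B
Take 27 from B
Take 37 from B
Take 44 from A
Take 50 from A
Take 53 from A
Take 73 from A

Merged: [9, 16, 23, 25, 27, 37, 44, 50, 53, 73, 75, 96]


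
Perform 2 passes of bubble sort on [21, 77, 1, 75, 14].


Initial: [21, 77, 1, 75, 14]
Pass 1: [21, 1, 75, 14, 77] (3 swaps)
Pass 2: [1, 21, 14, 75, 77] (2 swaps)

After 2 passes: [1, 21, 14, 75, 77]


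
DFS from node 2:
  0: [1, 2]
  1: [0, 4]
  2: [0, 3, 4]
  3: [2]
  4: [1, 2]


Visit 2, push [4, 3, 0]
Visit 0, push [1]
Visit 1, push [4]
Visit 4, push []
Visit 3, push []

DFS order: [2, 0, 1, 4, 3]


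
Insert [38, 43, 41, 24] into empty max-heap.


Insert 38: [38]
Insert 43: [43, 38]
Insert 41: [43, 38, 41]
Insert 24: [43, 38, 41, 24]

Final heap: [43, 38, 41, 24]


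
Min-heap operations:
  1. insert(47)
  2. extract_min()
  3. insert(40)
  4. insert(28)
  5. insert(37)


insert(47) -> [47]
extract_min()->47, []
insert(40) -> [40]
insert(28) -> [28, 40]
insert(37) -> [28, 40, 37]

Final heap: [28, 40, 37]


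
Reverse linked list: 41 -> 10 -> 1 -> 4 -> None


Step 1: curr=41, set curr.next=prev(None) | reversed so far: 41
Step 2: curr=10, set curr.next=prev(41) | reversed so far: 10 -> 41
Step 3: curr=1, set curr.next=prev(10) | reversed so far: 1 -> 10 -> 41
Step 4: curr=4, set curr.next=prev(1) | reversed so far: 4 -> 1 -> 10 -> 41

4 -> 1 -> 10 -> 41 -> None


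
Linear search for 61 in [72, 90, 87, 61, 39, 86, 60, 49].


i=0: 72!=61
i=1: 90!=61
i=2: 87!=61
i=3: 61==61 found!

Found at 3, 4 comps


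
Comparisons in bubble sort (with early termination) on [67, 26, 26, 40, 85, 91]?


Algorithm: bubble sort (with early termination)
Input: [67, 26, 26, 40, 85, 91]
Sorted: [26, 26, 40, 67, 85, 91]

9


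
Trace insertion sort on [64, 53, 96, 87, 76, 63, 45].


Initial: [64, 53, 96, 87, 76, 63, 45]
Insert 53: [53, 64, 96, 87, 76, 63, 45]
Insert 96: [53, 64, 96, 87, 76, 63, 45]
Insert 87: [53, 64, 87, 96, 76, 63, 45]
Insert 76: [53, 64, 76, 87, 96, 63, 45]
Insert 63: [53, 63, 64, 76, 87, 96, 45]
Insert 45: [45, 53, 63, 64, 76, 87, 96]

Sorted: [45, 53, 63, 64, 76, 87, 96]


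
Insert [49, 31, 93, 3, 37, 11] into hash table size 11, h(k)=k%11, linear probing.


Insert 49: h=5 -> slot 5
Insert 31: h=9 -> slot 9
Insert 93: h=5, 1 probes -> slot 6
Insert 3: h=3 -> slot 3
Insert 37: h=4 -> slot 4
Insert 11: h=0 -> slot 0

Table: [11, None, None, 3, 37, 49, 93, None, None, 31, None]


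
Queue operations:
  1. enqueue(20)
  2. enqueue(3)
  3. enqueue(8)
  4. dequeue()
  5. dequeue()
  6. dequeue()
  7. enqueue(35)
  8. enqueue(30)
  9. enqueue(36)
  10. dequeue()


enqueue(20) -> [20]
enqueue(3) -> [20, 3]
enqueue(8) -> [20, 3, 8]
dequeue()->20, [3, 8]
dequeue()->3, [8]
dequeue()->8, []
enqueue(35) -> [35]
enqueue(30) -> [35, 30]
enqueue(36) -> [35, 30, 36]
dequeue()->35, [30, 36]

Final queue: [30, 36]


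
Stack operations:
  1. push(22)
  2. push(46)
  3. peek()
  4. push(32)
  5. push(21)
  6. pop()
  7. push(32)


push(22) -> [22]
push(46) -> [22, 46]
peek()->46
push(32) -> [22, 46, 32]
push(21) -> [22, 46, 32, 21]
pop()->21, [22, 46, 32]
push(32) -> [22, 46, 32, 32]

Final stack: [22, 46, 32, 32]


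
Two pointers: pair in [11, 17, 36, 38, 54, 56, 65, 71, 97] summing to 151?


lo=0(11)+hi=8(97)=108
lo=1(17)+hi=8(97)=114
lo=2(36)+hi=8(97)=133
lo=3(38)+hi=8(97)=135
lo=4(54)+hi=8(97)=151

Yes: 54+97=151


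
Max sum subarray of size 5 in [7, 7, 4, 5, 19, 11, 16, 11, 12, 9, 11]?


[0:5]: 42
[1:6]: 46
[2:7]: 55
[3:8]: 62
[4:9]: 69
[5:10]: 59
[6:11]: 59

Max: 69 at [4:9]


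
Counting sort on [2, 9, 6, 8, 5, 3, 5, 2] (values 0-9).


Input: [2, 9, 6, 8, 5, 3, 5, 2]
Counts: [0, 0, 2, 1, 0, 2, 1, 0, 1, 1]

Sorted: [2, 2, 3, 5, 5, 6, 8, 9]


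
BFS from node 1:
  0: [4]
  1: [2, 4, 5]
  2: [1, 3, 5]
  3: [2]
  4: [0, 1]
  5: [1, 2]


Visit 1, enqueue [2, 4, 5]
Visit 2, enqueue [3]
Visit 4, enqueue [0]
Visit 5, enqueue []
Visit 3, enqueue []
Visit 0, enqueue []

BFS order: [1, 2, 4, 5, 3, 0]


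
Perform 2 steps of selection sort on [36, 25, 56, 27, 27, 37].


Initial: [36, 25, 56, 27, 27, 37]
Step 1: min=25 at 1
  Swap: [25, 36, 56, 27, 27, 37]
Step 2: min=27 at 3
  Swap: [25, 27, 56, 36, 27, 37]

After 2 steps: [25, 27, 56, 36, 27, 37]


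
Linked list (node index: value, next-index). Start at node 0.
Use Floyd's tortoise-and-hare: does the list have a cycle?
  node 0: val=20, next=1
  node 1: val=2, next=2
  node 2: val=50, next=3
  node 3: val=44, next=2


Floyd's tortoise (slow, +1) and hare (fast, +2):
  init: slow=0, fast=0
  step 1: slow=1, fast=2
  step 2: slow=2, fast=2
  slow == fast at node 2: cycle detected

Cycle: yes


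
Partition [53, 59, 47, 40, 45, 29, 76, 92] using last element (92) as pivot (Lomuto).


Pivot: 92
  53 <= 92: advance i (no swap)
  59 <= 92: advance i (no swap)
  47 <= 92: advance i (no swap)
  40 <= 92: advance i (no swap)
  45 <= 92: advance i (no swap)
  29 <= 92: advance i (no swap)
  76 <= 92: advance i (no swap)
Place pivot at 7: [53, 59, 47, 40, 45, 29, 76, 92]

Partitioned: [53, 59, 47, 40, 45, 29, 76, 92]


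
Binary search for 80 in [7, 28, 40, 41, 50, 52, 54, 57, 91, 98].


Step 1: lo=0, hi=9, mid=4, val=50
Step 2: lo=5, hi=9, mid=7, val=57
Step 3: lo=8, hi=9, mid=8, val=91

Not found


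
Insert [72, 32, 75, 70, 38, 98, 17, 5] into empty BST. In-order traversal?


Insert 72: root
Insert 32: L from 72
Insert 75: R from 72
Insert 70: L from 72 -> R from 32
Insert 38: L from 72 -> R from 32 -> L from 70
Insert 98: R from 72 -> R from 75
Insert 17: L from 72 -> L from 32
Insert 5: L from 72 -> L from 32 -> L from 17

In-order: [5, 17, 32, 38, 70, 72, 75, 98]


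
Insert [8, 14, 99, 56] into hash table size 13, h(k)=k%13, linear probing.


Insert 8: h=8 -> slot 8
Insert 14: h=1 -> slot 1
Insert 99: h=8, 1 probes -> slot 9
Insert 56: h=4 -> slot 4

Table: [None, 14, None, None, 56, None, None, None, 8, 99, None, None, None]


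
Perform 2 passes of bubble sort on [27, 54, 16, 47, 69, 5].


Initial: [27, 54, 16, 47, 69, 5]
Pass 1: [27, 16, 47, 54, 5, 69] (3 swaps)
Pass 2: [16, 27, 47, 5, 54, 69] (2 swaps)

After 2 passes: [16, 27, 47, 5, 54, 69]


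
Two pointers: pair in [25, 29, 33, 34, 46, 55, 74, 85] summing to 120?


lo=0(25)+hi=7(85)=110
lo=1(29)+hi=7(85)=114
lo=2(33)+hi=7(85)=118
lo=3(34)+hi=7(85)=119
lo=4(46)+hi=7(85)=131
lo=4(46)+hi=6(74)=120

Yes: 46+74=120


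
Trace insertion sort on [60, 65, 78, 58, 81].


Initial: [60, 65, 78, 58, 81]
Insert 65: [60, 65, 78, 58, 81]
Insert 78: [60, 65, 78, 58, 81]
Insert 58: [58, 60, 65, 78, 81]
Insert 81: [58, 60, 65, 78, 81]

Sorted: [58, 60, 65, 78, 81]


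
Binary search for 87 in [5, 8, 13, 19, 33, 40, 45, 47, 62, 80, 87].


Step 1: lo=0, hi=10, mid=5, val=40
Step 2: lo=6, hi=10, mid=8, val=62
Step 3: lo=9, hi=10, mid=9, val=80
Step 4: lo=10, hi=10, mid=10, val=87

Found at index 10


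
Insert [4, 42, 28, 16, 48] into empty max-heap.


Insert 4: [4]
Insert 42: [42, 4]
Insert 28: [42, 4, 28]
Insert 16: [42, 16, 28, 4]
Insert 48: [48, 42, 28, 4, 16]

Final heap: [48, 42, 28, 4, 16]


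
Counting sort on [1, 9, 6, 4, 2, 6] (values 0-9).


Input: [1, 9, 6, 4, 2, 6]
Counts: [0, 1, 1, 0, 1, 0, 2, 0, 0, 1]

Sorted: [1, 2, 4, 6, 6, 9]


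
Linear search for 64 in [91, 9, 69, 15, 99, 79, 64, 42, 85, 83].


i=0: 91!=64
i=1: 9!=64
i=2: 69!=64
i=3: 15!=64
i=4: 99!=64
i=5: 79!=64
i=6: 64==64 found!

Found at 6, 7 comps


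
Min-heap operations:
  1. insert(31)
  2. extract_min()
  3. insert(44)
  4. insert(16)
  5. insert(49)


insert(31) -> [31]
extract_min()->31, []
insert(44) -> [44]
insert(16) -> [16, 44]
insert(49) -> [16, 44, 49]

Final heap: [16, 44, 49]


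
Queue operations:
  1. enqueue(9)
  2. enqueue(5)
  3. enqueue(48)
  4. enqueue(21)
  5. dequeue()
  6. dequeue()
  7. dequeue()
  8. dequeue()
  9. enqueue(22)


enqueue(9) -> [9]
enqueue(5) -> [9, 5]
enqueue(48) -> [9, 5, 48]
enqueue(21) -> [9, 5, 48, 21]
dequeue()->9, [5, 48, 21]
dequeue()->5, [48, 21]
dequeue()->48, [21]
dequeue()->21, []
enqueue(22) -> [22]

Final queue: [22]


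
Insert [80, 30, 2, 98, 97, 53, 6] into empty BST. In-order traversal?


Insert 80: root
Insert 30: L from 80
Insert 2: L from 80 -> L from 30
Insert 98: R from 80
Insert 97: R from 80 -> L from 98
Insert 53: L from 80 -> R from 30
Insert 6: L from 80 -> L from 30 -> R from 2

In-order: [2, 6, 30, 53, 80, 97, 98]


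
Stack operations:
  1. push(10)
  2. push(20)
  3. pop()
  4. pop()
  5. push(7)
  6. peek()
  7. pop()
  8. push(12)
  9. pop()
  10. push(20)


push(10) -> [10]
push(20) -> [10, 20]
pop()->20, [10]
pop()->10, []
push(7) -> [7]
peek()->7
pop()->7, []
push(12) -> [12]
pop()->12, []
push(20) -> [20]

Final stack: [20]


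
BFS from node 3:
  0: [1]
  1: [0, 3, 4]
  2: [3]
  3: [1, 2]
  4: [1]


Visit 3, enqueue [1, 2]
Visit 1, enqueue [0, 4]
Visit 2, enqueue []
Visit 0, enqueue []
Visit 4, enqueue []

BFS order: [3, 1, 2, 0, 4]


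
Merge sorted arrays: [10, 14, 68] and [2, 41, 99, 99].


Take 2 from B
Take 10 from A
Take 14 from A
Take 41 from B
Take 68 from A

Merged: [2, 10, 14, 41, 68, 99, 99]


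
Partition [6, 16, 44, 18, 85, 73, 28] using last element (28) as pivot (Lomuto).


Pivot: 28
  6 <= 28: advance i (no swap)
  16 <= 28: advance i (no swap)
  18 <= 28: swap -> [6, 16, 18, 44, 85, 73, 28]
Place pivot at 3: [6, 16, 18, 28, 85, 73, 44]

Partitioned: [6, 16, 18, 28, 85, 73, 44]


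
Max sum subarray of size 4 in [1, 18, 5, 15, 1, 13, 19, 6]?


[0:4]: 39
[1:5]: 39
[2:6]: 34
[3:7]: 48
[4:8]: 39

Max: 48 at [3:7]


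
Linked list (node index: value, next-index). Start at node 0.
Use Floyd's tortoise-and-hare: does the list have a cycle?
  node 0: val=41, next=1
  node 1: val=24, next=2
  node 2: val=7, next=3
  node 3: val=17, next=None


Floyd's tortoise (slow, +1) and hare (fast, +2):
  init: slow=0, fast=0
  step 1: slow=1, fast=2
  step 2: fast 2->3->None, no cycle

Cycle: no


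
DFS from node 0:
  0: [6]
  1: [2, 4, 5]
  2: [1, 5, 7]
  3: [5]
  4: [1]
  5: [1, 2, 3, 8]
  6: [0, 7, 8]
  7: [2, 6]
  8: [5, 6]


Visit 0, push [6]
Visit 6, push [8, 7]
Visit 7, push [2]
Visit 2, push [5, 1]
Visit 1, push [5, 4]
Visit 4, push []
Visit 5, push [8, 3]
Visit 3, push []
Visit 8, push []

DFS order: [0, 6, 7, 2, 1, 4, 5, 3, 8]


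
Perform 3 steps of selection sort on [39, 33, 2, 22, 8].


Initial: [39, 33, 2, 22, 8]
Step 1: min=2 at 2
  Swap: [2, 33, 39, 22, 8]
Step 2: min=8 at 4
  Swap: [2, 8, 39, 22, 33]
Step 3: min=22 at 3
  Swap: [2, 8, 22, 39, 33]

After 3 steps: [2, 8, 22, 39, 33]


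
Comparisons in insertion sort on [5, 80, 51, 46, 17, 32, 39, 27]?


Algorithm: insertion sort
Input: [5, 80, 51, 46, 17, 32, 39, 27]
Sorted: [5, 17, 27, 32, 39, 46, 51, 80]

24


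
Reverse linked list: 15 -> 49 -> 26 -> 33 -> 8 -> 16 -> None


Step 1: curr=15, set curr.next=prev(None) | reversed so far: 15
Step 2: curr=49, set curr.next=prev(15) | reversed so far: 49 -> 15
Step 3: curr=26, set curr.next=prev(49) | reversed so far: 26 -> 49 -> 15
Step 4: curr=33, set curr.next=prev(26) | reversed so far: 33 -> 26 -> 49 -> 15
Step 5: curr=8, set curr.next=prev(33) | reversed so far: 8 -> 33 -> 26 -> 49 -> 15
Step 6: curr=16, set curr.next=prev(8) | reversed so far: 16 -> 8 -> 33 -> 26 -> 49 -> 15

16 -> 8 -> 33 -> 26 -> 49 -> 15 -> None


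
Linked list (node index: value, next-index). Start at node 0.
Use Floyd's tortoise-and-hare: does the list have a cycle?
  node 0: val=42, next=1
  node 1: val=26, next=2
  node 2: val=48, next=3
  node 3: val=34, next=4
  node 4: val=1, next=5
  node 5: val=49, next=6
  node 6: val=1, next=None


Floyd's tortoise (slow, +1) and hare (fast, +2):
  init: slow=0, fast=0
  step 1: slow=1, fast=2
  step 2: slow=2, fast=4
  step 3: slow=3, fast=6
  step 4: fast -> None, no cycle

Cycle: no


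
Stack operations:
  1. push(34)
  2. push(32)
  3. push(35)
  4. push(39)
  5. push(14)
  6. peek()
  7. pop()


push(34) -> [34]
push(32) -> [34, 32]
push(35) -> [34, 32, 35]
push(39) -> [34, 32, 35, 39]
push(14) -> [34, 32, 35, 39, 14]
peek()->14
pop()->14, [34, 32, 35, 39]

Final stack: [34, 32, 35, 39]


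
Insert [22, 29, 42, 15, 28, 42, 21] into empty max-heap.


Insert 22: [22]
Insert 29: [29, 22]
Insert 42: [42, 22, 29]
Insert 15: [42, 22, 29, 15]
Insert 28: [42, 28, 29, 15, 22]
Insert 42: [42, 28, 42, 15, 22, 29]
Insert 21: [42, 28, 42, 15, 22, 29, 21]

Final heap: [42, 28, 42, 15, 22, 29, 21]


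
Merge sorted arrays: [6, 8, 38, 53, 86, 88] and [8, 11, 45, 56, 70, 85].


Take 6 from A
Take 8 from A
Take 8 from B
Take 11 from B
Take 38 from A
Take 45 from B
Take 53 from A
Take 56 from B
Take 70 from B
Take 85 from B

Merged: [6, 8, 8, 11, 38, 45, 53, 56, 70, 85, 86, 88]


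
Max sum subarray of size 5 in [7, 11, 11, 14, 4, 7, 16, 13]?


[0:5]: 47
[1:6]: 47
[2:7]: 52
[3:8]: 54

Max: 54 at [3:8]


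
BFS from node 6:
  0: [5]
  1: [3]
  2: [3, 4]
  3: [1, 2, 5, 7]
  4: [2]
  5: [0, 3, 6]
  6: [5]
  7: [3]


Visit 6, enqueue [5]
Visit 5, enqueue [0, 3]
Visit 0, enqueue []
Visit 3, enqueue [1, 2, 7]
Visit 1, enqueue []
Visit 2, enqueue [4]
Visit 7, enqueue []
Visit 4, enqueue []

BFS order: [6, 5, 0, 3, 1, 2, 7, 4]


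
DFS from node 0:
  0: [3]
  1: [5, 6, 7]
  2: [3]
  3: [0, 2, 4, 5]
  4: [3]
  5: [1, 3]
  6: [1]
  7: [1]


Visit 0, push [3]
Visit 3, push [5, 4, 2]
Visit 2, push []
Visit 4, push []
Visit 5, push [1]
Visit 1, push [7, 6]
Visit 6, push []
Visit 7, push []

DFS order: [0, 3, 2, 4, 5, 1, 6, 7]


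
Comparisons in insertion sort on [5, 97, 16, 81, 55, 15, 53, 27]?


Algorithm: insertion sort
Input: [5, 97, 16, 81, 55, 15, 53, 27]
Sorted: [5, 15, 16, 27, 53, 55, 81, 97]

22


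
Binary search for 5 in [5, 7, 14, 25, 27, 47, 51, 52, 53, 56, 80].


Step 1: lo=0, hi=10, mid=5, val=47
Step 2: lo=0, hi=4, mid=2, val=14
Step 3: lo=0, hi=1, mid=0, val=5

Found at index 0


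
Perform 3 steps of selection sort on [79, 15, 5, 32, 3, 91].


Initial: [79, 15, 5, 32, 3, 91]
Step 1: min=3 at 4
  Swap: [3, 15, 5, 32, 79, 91]
Step 2: min=5 at 2
  Swap: [3, 5, 15, 32, 79, 91]
Step 3: min=15 at 2
  Swap: [3, 5, 15, 32, 79, 91]

After 3 steps: [3, 5, 15, 32, 79, 91]


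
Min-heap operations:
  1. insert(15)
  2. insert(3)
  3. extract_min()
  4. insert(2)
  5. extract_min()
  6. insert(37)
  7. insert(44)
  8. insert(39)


insert(15) -> [15]
insert(3) -> [3, 15]
extract_min()->3, [15]
insert(2) -> [2, 15]
extract_min()->2, [15]
insert(37) -> [15, 37]
insert(44) -> [15, 37, 44]
insert(39) -> [15, 37, 44, 39]

Final heap: [15, 37, 44, 39]


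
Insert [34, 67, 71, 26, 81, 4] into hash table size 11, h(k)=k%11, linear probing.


Insert 34: h=1 -> slot 1
Insert 67: h=1, 1 probes -> slot 2
Insert 71: h=5 -> slot 5
Insert 26: h=4 -> slot 4
Insert 81: h=4, 2 probes -> slot 6
Insert 4: h=4, 3 probes -> slot 7

Table: [None, 34, 67, None, 26, 71, 81, 4, None, None, None]


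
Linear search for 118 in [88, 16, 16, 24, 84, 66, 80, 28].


i=0: 88!=118
i=1: 16!=118
i=2: 16!=118
i=3: 24!=118
i=4: 84!=118
i=5: 66!=118
i=6: 80!=118
i=7: 28!=118

Not found, 8 comps


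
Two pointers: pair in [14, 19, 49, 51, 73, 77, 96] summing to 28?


lo=0(14)+hi=6(96)=110
lo=0(14)+hi=5(77)=91
lo=0(14)+hi=4(73)=87
lo=0(14)+hi=3(51)=65
lo=0(14)+hi=2(49)=63
lo=0(14)+hi=1(19)=33

No pair found


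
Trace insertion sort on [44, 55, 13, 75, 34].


Initial: [44, 55, 13, 75, 34]
Insert 55: [44, 55, 13, 75, 34]
Insert 13: [13, 44, 55, 75, 34]
Insert 75: [13, 44, 55, 75, 34]
Insert 34: [13, 34, 44, 55, 75]

Sorted: [13, 34, 44, 55, 75]


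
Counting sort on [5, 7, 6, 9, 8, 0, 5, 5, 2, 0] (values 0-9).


Input: [5, 7, 6, 9, 8, 0, 5, 5, 2, 0]
Counts: [2, 0, 1, 0, 0, 3, 1, 1, 1, 1]

Sorted: [0, 0, 2, 5, 5, 5, 6, 7, 8, 9]


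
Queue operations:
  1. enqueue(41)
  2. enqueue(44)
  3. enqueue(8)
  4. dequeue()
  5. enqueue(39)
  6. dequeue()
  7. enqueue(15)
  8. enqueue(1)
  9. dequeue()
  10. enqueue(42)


enqueue(41) -> [41]
enqueue(44) -> [41, 44]
enqueue(8) -> [41, 44, 8]
dequeue()->41, [44, 8]
enqueue(39) -> [44, 8, 39]
dequeue()->44, [8, 39]
enqueue(15) -> [8, 39, 15]
enqueue(1) -> [8, 39, 15, 1]
dequeue()->8, [39, 15, 1]
enqueue(42) -> [39, 15, 1, 42]

Final queue: [39, 15, 1, 42]


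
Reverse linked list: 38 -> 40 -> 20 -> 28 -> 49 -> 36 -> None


Step 1: curr=38, set curr.next=prev(None) | reversed so far: 38
Step 2: curr=40, set curr.next=prev(38) | reversed so far: 40 -> 38
Step 3: curr=20, set curr.next=prev(40) | reversed so far: 20 -> 40 -> 38
Step 4: curr=28, set curr.next=prev(20) | reversed so far: 28 -> 20 -> 40 -> 38
Step 5: curr=49, set curr.next=prev(28) | reversed so far: 49 -> 28 -> 20 -> 40 -> 38
Step 6: curr=36, set curr.next=prev(49) | reversed so far: 36 -> 49 -> 28 -> 20 -> 40 -> 38

36 -> 49 -> 28 -> 20 -> 40 -> 38 -> None


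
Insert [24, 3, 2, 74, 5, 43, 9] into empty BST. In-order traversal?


Insert 24: root
Insert 3: L from 24
Insert 2: L from 24 -> L from 3
Insert 74: R from 24
Insert 5: L from 24 -> R from 3
Insert 43: R from 24 -> L from 74
Insert 9: L from 24 -> R from 3 -> R from 5

In-order: [2, 3, 5, 9, 24, 43, 74]


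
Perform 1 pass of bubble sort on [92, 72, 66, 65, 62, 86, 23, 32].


Initial: [92, 72, 66, 65, 62, 86, 23, 32]
Pass 1: [72, 66, 65, 62, 86, 23, 32, 92] (7 swaps)

After 1 pass: [72, 66, 65, 62, 86, 23, 32, 92]


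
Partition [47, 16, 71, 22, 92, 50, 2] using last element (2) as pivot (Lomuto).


Pivot: 2
Place pivot at 0: [2, 16, 71, 22, 92, 50, 47]

Partitioned: [2, 16, 71, 22, 92, 50, 47]


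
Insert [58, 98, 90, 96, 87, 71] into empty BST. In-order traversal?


Insert 58: root
Insert 98: R from 58
Insert 90: R from 58 -> L from 98
Insert 96: R from 58 -> L from 98 -> R from 90
Insert 87: R from 58 -> L from 98 -> L from 90
Insert 71: R from 58 -> L from 98 -> L from 90 -> L from 87

In-order: [58, 71, 87, 90, 96, 98]


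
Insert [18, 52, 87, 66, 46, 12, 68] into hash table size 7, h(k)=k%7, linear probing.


Insert 18: h=4 -> slot 4
Insert 52: h=3 -> slot 3
Insert 87: h=3, 2 probes -> slot 5
Insert 66: h=3, 3 probes -> slot 6
Insert 46: h=4, 3 probes -> slot 0
Insert 12: h=5, 3 probes -> slot 1
Insert 68: h=5, 4 probes -> slot 2

Table: [46, 12, 68, 52, 18, 87, 66]


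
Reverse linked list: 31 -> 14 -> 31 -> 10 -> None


Step 1: curr=31, set curr.next=prev(None) | reversed so far: 31
Step 2: curr=14, set curr.next=prev(31) | reversed so far: 14 -> 31
Step 3: curr=31, set curr.next=prev(14) | reversed so far: 31 -> 14 -> 31
Step 4: curr=10, set curr.next=prev(31) | reversed so far: 10 -> 31 -> 14 -> 31

10 -> 31 -> 14 -> 31 -> None


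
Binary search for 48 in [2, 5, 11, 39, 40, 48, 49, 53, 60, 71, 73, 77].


Step 1: lo=0, hi=11, mid=5, val=48

Found at index 5


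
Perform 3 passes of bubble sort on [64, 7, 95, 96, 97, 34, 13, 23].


Initial: [64, 7, 95, 96, 97, 34, 13, 23]
Pass 1: [7, 64, 95, 96, 34, 13, 23, 97] (4 swaps)
Pass 2: [7, 64, 95, 34, 13, 23, 96, 97] (3 swaps)
Pass 3: [7, 64, 34, 13, 23, 95, 96, 97] (3 swaps)

After 3 passes: [7, 64, 34, 13, 23, 95, 96, 97]


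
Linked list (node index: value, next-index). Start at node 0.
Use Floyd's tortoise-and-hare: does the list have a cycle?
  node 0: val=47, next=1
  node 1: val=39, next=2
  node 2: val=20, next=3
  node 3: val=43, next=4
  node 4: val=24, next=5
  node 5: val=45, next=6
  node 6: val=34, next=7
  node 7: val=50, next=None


Floyd's tortoise (slow, +1) and hare (fast, +2):
  init: slow=0, fast=0
  step 1: slow=1, fast=2
  step 2: slow=2, fast=4
  step 3: slow=3, fast=6
  step 4: fast 6->7->None, no cycle

Cycle: no


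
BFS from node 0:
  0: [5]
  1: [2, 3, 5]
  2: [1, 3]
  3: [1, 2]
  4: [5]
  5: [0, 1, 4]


Visit 0, enqueue [5]
Visit 5, enqueue [1, 4]
Visit 1, enqueue [2, 3]
Visit 4, enqueue []
Visit 2, enqueue []
Visit 3, enqueue []

BFS order: [0, 5, 1, 4, 2, 3]


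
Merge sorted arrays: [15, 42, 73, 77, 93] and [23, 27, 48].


Take 15 from A
Take 23 from B
Take 27 from B
Take 42 from A
Take 48 from B

Merged: [15, 23, 27, 42, 48, 73, 77, 93]


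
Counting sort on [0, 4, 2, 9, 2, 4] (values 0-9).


Input: [0, 4, 2, 9, 2, 4]
Counts: [1, 0, 2, 0, 2, 0, 0, 0, 0, 1]

Sorted: [0, 2, 2, 4, 4, 9]


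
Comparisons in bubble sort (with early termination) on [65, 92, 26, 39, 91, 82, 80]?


Algorithm: bubble sort (with early termination)
Input: [65, 92, 26, 39, 91, 82, 80]
Sorted: [26, 39, 65, 80, 82, 91, 92]

18


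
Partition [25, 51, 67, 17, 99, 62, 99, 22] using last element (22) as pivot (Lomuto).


Pivot: 22
  17 <= 22: swap -> [17, 51, 67, 25, 99, 62, 99, 22]
Place pivot at 1: [17, 22, 67, 25, 99, 62, 99, 51]

Partitioned: [17, 22, 67, 25, 99, 62, 99, 51]


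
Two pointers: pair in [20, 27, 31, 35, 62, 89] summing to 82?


lo=0(20)+hi=5(89)=109
lo=0(20)+hi=4(62)=82

Yes: 20+62=82


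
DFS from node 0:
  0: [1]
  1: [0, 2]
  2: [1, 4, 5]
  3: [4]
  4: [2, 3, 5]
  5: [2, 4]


Visit 0, push [1]
Visit 1, push [2]
Visit 2, push [5, 4]
Visit 4, push [5, 3]
Visit 3, push []
Visit 5, push []

DFS order: [0, 1, 2, 4, 3, 5]


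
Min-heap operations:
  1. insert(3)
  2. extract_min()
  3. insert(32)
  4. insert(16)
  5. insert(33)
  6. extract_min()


insert(3) -> [3]
extract_min()->3, []
insert(32) -> [32]
insert(16) -> [16, 32]
insert(33) -> [16, 32, 33]
extract_min()->16, [32, 33]

Final heap: [32, 33]


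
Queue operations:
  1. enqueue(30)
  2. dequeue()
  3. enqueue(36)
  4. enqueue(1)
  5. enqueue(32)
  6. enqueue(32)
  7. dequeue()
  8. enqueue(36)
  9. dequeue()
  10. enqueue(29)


enqueue(30) -> [30]
dequeue()->30, []
enqueue(36) -> [36]
enqueue(1) -> [36, 1]
enqueue(32) -> [36, 1, 32]
enqueue(32) -> [36, 1, 32, 32]
dequeue()->36, [1, 32, 32]
enqueue(36) -> [1, 32, 32, 36]
dequeue()->1, [32, 32, 36]
enqueue(29) -> [32, 32, 36, 29]

Final queue: [32, 32, 36, 29]


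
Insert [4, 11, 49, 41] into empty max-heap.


Insert 4: [4]
Insert 11: [11, 4]
Insert 49: [49, 4, 11]
Insert 41: [49, 41, 11, 4]

Final heap: [49, 41, 11, 4]


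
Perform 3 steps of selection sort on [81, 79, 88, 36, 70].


Initial: [81, 79, 88, 36, 70]
Step 1: min=36 at 3
  Swap: [36, 79, 88, 81, 70]
Step 2: min=70 at 4
  Swap: [36, 70, 88, 81, 79]
Step 3: min=79 at 4
  Swap: [36, 70, 79, 81, 88]

After 3 steps: [36, 70, 79, 81, 88]


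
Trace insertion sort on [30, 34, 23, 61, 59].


Initial: [30, 34, 23, 61, 59]
Insert 34: [30, 34, 23, 61, 59]
Insert 23: [23, 30, 34, 61, 59]
Insert 61: [23, 30, 34, 61, 59]
Insert 59: [23, 30, 34, 59, 61]

Sorted: [23, 30, 34, 59, 61]


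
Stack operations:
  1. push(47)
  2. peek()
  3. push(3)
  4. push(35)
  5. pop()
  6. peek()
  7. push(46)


push(47) -> [47]
peek()->47
push(3) -> [47, 3]
push(35) -> [47, 3, 35]
pop()->35, [47, 3]
peek()->3
push(46) -> [47, 3, 46]

Final stack: [47, 3, 46]


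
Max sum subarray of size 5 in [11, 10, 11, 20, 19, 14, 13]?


[0:5]: 71
[1:6]: 74
[2:7]: 77

Max: 77 at [2:7]


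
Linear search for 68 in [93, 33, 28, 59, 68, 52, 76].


i=0: 93!=68
i=1: 33!=68
i=2: 28!=68
i=3: 59!=68
i=4: 68==68 found!

Found at 4, 5 comps


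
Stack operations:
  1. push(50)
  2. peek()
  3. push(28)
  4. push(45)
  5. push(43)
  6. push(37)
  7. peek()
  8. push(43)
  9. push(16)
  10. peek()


push(50) -> [50]
peek()->50
push(28) -> [50, 28]
push(45) -> [50, 28, 45]
push(43) -> [50, 28, 45, 43]
push(37) -> [50, 28, 45, 43, 37]
peek()->37
push(43) -> [50, 28, 45, 43, 37, 43]
push(16) -> [50, 28, 45, 43, 37, 43, 16]
peek()->16

Final stack: [50, 28, 45, 43, 37, 43, 16]


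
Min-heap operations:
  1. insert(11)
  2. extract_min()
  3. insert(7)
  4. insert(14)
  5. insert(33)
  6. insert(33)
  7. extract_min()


insert(11) -> [11]
extract_min()->11, []
insert(7) -> [7]
insert(14) -> [7, 14]
insert(33) -> [7, 14, 33]
insert(33) -> [7, 14, 33, 33]
extract_min()->7, [14, 33, 33]

Final heap: [14, 33, 33]


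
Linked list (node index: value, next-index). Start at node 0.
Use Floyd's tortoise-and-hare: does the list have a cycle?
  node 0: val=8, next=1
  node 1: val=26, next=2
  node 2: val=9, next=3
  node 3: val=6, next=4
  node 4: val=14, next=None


Floyd's tortoise (slow, +1) and hare (fast, +2):
  init: slow=0, fast=0
  step 1: slow=1, fast=2
  step 2: slow=2, fast=4
  step 3: fast -> None, no cycle

Cycle: no


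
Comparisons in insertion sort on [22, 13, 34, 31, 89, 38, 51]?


Algorithm: insertion sort
Input: [22, 13, 34, 31, 89, 38, 51]
Sorted: [13, 22, 31, 34, 38, 51, 89]

9


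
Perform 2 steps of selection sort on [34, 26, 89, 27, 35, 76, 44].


Initial: [34, 26, 89, 27, 35, 76, 44]
Step 1: min=26 at 1
  Swap: [26, 34, 89, 27, 35, 76, 44]
Step 2: min=27 at 3
  Swap: [26, 27, 89, 34, 35, 76, 44]

After 2 steps: [26, 27, 89, 34, 35, 76, 44]


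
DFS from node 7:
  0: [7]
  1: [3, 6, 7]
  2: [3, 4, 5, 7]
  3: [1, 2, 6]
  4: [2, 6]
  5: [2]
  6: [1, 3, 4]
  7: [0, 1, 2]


Visit 7, push [2, 1, 0]
Visit 0, push []
Visit 1, push [6, 3]
Visit 3, push [6, 2]
Visit 2, push [5, 4]
Visit 4, push [6]
Visit 6, push []
Visit 5, push []

DFS order: [7, 0, 1, 3, 2, 4, 6, 5]


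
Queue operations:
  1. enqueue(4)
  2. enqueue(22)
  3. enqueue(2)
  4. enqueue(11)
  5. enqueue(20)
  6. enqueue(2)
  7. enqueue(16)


enqueue(4) -> [4]
enqueue(22) -> [4, 22]
enqueue(2) -> [4, 22, 2]
enqueue(11) -> [4, 22, 2, 11]
enqueue(20) -> [4, 22, 2, 11, 20]
enqueue(2) -> [4, 22, 2, 11, 20, 2]
enqueue(16) -> [4, 22, 2, 11, 20, 2, 16]

Final queue: [4, 22, 2, 11, 20, 2, 16]
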